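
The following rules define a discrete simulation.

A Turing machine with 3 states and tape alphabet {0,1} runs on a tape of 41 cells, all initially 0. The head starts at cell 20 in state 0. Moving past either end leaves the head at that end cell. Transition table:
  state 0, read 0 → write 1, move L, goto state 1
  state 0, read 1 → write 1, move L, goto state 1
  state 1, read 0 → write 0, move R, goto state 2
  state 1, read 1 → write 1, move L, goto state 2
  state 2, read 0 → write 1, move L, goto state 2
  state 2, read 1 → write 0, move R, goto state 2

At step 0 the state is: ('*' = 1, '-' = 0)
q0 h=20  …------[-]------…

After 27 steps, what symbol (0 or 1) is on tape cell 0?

step 0: q0 h=20  …------[-]------…
step 1: q1 h=19  …------[-]*-----…
step 2: q2 h=20  …------[*]------…
step 3: q2 h=21  …------[-]------…
step 4: q2 h=20  …------[-]*-----…
step 5: q2 h=19  …------[-]**----…
step 6: q2 h=18  …------[-]***---…
step 7: q2 h=17  …------[-]****--…
step 8: q2 h=16  …------[-]*****-…
step 9: q2 h=15  …------[-]******…
step 10: q2 h=14  …------[-]******…
step 11: q2 h=13  …------[-]******…
step 12: q2 h=12  …------[-]******…
step 13: q2 h=11  …------[-]******…
step 14: q2 h=10  …------[-]******…
step 15: q2 h= 9  …------[-]******…
step 16: q2 h= 8  …------[-]******…
step 17: q2 h= 7  …------[-]******…
step 18: q2 h= 6  |------[-]******…
step 19: q2 h= 5  |-----[-]******…
step 20: q2 h= 4  |----[-]******…
step 21: q2 h= 3  |---[-]******…
step 22: q2 h= 2  |--[-]******…
step 23: q2 h= 1  |-[-]******…
step 24: q2 h= 0  |[-]******…
step 25: q2 h= 0  |[*]******…
step 26: q2 h= 1  |-[*]******…
step 27: q2 h= 2  |--[*]******…

0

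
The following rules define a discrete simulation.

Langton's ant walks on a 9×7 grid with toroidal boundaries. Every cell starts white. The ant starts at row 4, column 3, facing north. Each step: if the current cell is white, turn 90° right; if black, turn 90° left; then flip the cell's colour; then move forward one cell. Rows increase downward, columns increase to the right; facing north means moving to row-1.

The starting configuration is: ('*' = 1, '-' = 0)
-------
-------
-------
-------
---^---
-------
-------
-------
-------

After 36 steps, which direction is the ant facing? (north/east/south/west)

south

0) -------
-------
-------
-------
---^---
-------
-------
-------
-------
1) -------
-------
-------
-------
---*>--
-------
-------
-------
-------
2) -------
-------
-------
-------
---**--
----v--
-------
-------
-------
3) -------
-------
-------
-------
---**--
---<*--
-------
-------
-------
4) -------
-------
-------
-------
---^*--
---**--
-------
-------
-------
5) -------
-------
-------
-------
--<-*--
---**--
-------
-------
-------
6) -------
-------
-------
--^----
--*-*--
---**--
-------
-------
-------
7) -------
-------
-------
--*>---
--*-*--
---**--
-------
-------
-------
8) -------
-------
-------
--**---
--*v*--
---**--
-------
-------
-------
9) -------
-------
-------
--**---
--<**--
---**--
-------
-------
-------
10) -------
-------
-------
--**---
---**--
--v**--
-------
-------
-------
11) -------
-------
-------
--**---
---**--
-<***--
-------
-------
-------
12) -------
-------
-------
--**---
-^-**--
-****--
-------
-------
-------
13) -------
-------
-------
--**---
-*>**--
-****--
-------
-------
-------
14) -------
-------
-------
--**---
-****--
-*v**--
-------
-------
-------
15) -------
-------
-------
--**---
-****--
-*->*--
-------
-------
-------
16) -------
-------
-------
--**---
-**^*--
-*--*--
-------
-------
-------
17) -------
-------
-------
--**---
-*<-*--
-*--*--
-------
-------
-------
18) -------
-------
-------
--**---
-*--*--
-*v-*--
-------
-------
-------
19) -------
-------
-------
--**---
-*--*--
-<*-*--
-------
-------
-------
20) -------
-------
-------
--**---
-*--*--
--*-*--
-v-----
-------
-------
21) -------
-------
-------
--**---
-*--*--
--*-*--
<*-----
-------
-------
22) -------
-------
-------
--**---
-*--*--
^-*-*--
**-----
-------
-------
23) -------
-------
-------
--**---
-*--*--
*>*-*--
**-----
-------
-------
24) -------
-------
-------
--**---
-*--*--
***-*--
*v-----
-------
-------
25) -------
-------
-------
--**---
-*--*--
***-*--
*->----
-------
-------
26) -------
-------
-------
--**---
-*--*--
***-*--
*-*----
--v----
-------
27) -------
-------
-------
--**---
-*--*--
***-*--
*-*----
-<*----
-------
28) -------
-------
-------
--**---
-*--*--
***-*--
*^*----
-**----
-------
29) -------
-------
-------
--**---
-*--*--
***-*--
**>----
-**----
-------
30) -------
-------
-------
--**---
-*--*--
**^-*--
**-----
-**----
-------
31) -------
-------
-------
--**---
-*--*--
*<--*--
**-----
-**----
-------
32) -------
-------
-------
--**---
-*--*--
*---*--
*v-----
-**----
-------
33) -------
-------
-------
--**---
-*--*--
*---*--
*->----
-**----
-------
34) -------
-------
-------
--**---
-*--*--
*---*--
*-*----
-*v----
-------
35) -------
-------
-------
--**---
-*--*--
*---*--
*-*----
-*->---
-------
36) -------
-------
-------
--**---
-*--*--
*---*--
*-*----
-*-*---
---v---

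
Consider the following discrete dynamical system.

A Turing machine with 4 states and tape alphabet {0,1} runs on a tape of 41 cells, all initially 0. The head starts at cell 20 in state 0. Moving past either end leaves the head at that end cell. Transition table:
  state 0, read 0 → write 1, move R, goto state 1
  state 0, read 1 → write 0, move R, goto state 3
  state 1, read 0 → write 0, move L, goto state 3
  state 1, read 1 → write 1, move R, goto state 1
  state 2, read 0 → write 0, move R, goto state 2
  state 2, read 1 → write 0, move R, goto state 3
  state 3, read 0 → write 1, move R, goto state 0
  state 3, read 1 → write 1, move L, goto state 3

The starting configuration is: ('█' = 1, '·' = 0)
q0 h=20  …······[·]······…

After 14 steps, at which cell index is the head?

t=0: q0 h=20  …······[·]······…
t=1: q1 h=21  …·····█[·]······…
t=2: q3 h=20  …······[█]······…
t=3: q3 h=19  …······[·]█·····…
t=4: q0 h=20  …·····█[█]······…
t=5: q3 h=21  …····█·[·]······…
t=6: q0 h=22  …···█·█[·]······…
t=7: q1 h=23  …··█·██[·]······…
t=8: q3 h=22  …···█·█[█]······…
t=9: q3 h=21  …····█·[█]█·····…
t=10: q3 h=20  …·····█[·]██····…
t=11: q0 h=21  …····██[█]█·····…
t=12: q3 h=22  …···██·[█]······…
t=13: q3 h=21  …····██[·]█·····…
t=14: q0 h=22  …···███[█]······…

22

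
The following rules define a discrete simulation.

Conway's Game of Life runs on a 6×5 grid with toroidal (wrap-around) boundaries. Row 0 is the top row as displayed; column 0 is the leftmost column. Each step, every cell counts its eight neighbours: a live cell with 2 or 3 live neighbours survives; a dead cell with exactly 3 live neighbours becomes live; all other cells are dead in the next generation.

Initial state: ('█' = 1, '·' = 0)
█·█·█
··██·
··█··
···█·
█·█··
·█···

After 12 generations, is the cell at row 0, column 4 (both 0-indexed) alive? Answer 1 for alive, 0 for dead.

step 0: █·█·█
··██·
··█··
···█·
█·█··
·█···
step 1: █·█·█
··█·█
··█··
·███·
·██··
··███
step 2: █·█··
█·█·█
·····
···█·
█···█
····█
step 3: █····
█··██
···██
····█
█··██
·█·██
step 4: ·██··
█··█·
·····
·····
··█··
·███·
step 5: █···█
·██··
·····
·····
·███·
···█·
step 6: █████
██···
·····
··█··
··██·
██·█·
step 7: ···█·
···█·
·█···
··██·
···██
·····
step 8: ·····
··█··
···█·
··███
··███
···██
step 9: ···█·
·····
····█
·····
█····
··█·█
step 10: ···█·
·····
·····
·····
·····
···██
step 11: ···██
·····
·····
·····
·····
···██
step 12: ···██
·····
·····
·····
·····
···██

1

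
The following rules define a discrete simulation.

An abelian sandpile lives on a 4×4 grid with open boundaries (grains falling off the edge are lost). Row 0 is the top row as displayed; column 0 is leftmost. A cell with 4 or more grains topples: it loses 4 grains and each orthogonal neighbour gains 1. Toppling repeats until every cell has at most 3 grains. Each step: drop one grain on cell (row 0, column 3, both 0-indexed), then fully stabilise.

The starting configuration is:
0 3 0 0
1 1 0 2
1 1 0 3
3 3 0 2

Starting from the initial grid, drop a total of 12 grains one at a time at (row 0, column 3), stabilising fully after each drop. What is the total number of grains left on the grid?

t=0: 0 3 0 0
1 1 0 2
1 1 0 3
3 3 0 2
t=1: 0 3 0 1
1 1 0 2
1 1 0 3
3 3 0 2
t=2: 0 3 0 2
1 1 0 2
1 1 0 3
3 3 0 2
t=3: 0 3 0 3
1 1 0 2
1 1 0 3
3 3 0 2
t=4: 0 3 1 0
1 1 0 3
1 1 0 3
3 3 0 2
t=5: 0 3 1 1
1 1 0 3
1 1 0 3
3 3 0 2
t=6: 0 3 1 2
1 1 0 3
1 1 0 3
3 3 0 2
t=7: 0 3 1 3
1 1 0 3
1 1 0 3
3 3 0 2
t=8: 0 3 2 1
1 1 1 1
1 1 1 0
3 3 0 3
t=9: 0 3 2 2
1 1 1 1
1 1 1 0
3 3 0 3
t=10: 0 3 2 3
1 1 1 1
1 1 1 0
3 3 0 3
t=11: 0 3 3 0
1 1 1 2
1 1 1 0
3 3 0 3
t=12: 0 3 3 1
1 1 1 2
1 1 1 0
3 3 0 3

24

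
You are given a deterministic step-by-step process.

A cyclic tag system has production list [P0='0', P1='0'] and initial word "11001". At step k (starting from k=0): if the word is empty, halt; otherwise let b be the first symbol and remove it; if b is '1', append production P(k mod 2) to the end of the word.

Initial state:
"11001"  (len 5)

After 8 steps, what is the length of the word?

0

[0] "11001"  (len 5)
[1] "10010"  (len 5)
[2] "00100"  (len 5)
[3] "0100"  (len 4)
[4] "100"  (len 3)
[5] "000"  (len 3)
[6] "00"  (len 2)
[7] "0"  (len 1)
[8] (halted — word empty)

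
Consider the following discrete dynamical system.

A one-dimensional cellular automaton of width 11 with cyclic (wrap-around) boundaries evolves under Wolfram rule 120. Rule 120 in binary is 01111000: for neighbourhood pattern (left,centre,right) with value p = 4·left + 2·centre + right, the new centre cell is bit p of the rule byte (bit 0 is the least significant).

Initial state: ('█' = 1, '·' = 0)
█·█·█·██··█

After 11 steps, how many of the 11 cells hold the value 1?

0) █·█·█·██··█
1) ██·█·████·█
2) ·██·██··███
3) ███████·█·█
4) ······██·██
5) █·····█████
6) ██····█····
7) ███····█···
8) █·██····█··
9) ·████····█·
10) ·█··██····█
11) █·█·███····

5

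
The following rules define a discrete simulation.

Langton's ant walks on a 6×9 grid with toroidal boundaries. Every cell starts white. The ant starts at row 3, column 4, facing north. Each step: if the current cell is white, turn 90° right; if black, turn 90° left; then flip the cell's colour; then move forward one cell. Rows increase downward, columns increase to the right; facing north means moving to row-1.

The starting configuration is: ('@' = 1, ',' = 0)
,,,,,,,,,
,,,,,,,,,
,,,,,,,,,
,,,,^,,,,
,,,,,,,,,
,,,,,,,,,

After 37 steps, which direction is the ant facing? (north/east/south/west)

0) ,,,,,,,,,
,,,,,,,,,
,,,,,,,,,
,,,,^,,,,
,,,,,,,,,
,,,,,,,,,
1) ,,,,,,,,,
,,,,,,,,,
,,,,,,,,,
,,,,@>,,,
,,,,,,,,,
,,,,,,,,,
2) ,,,,,,,,,
,,,,,,,,,
,,,,,,,,,
,,,,@@,,,
,,,,,v,,,
,,,,,,,,,
3) ,,,,,,,,,
,,,,,,,,,
,,,,,,,,,
,,,,@@,,,
,,,,<@,,,
,,,,,,,,,
4) ,,,,,,,,,
,,,,,,,,,
,,,,,,,,,
,,,,^@,,,
,,,,@@,,,
,,,,,,,,,
5) ,,,,,,,,,
,,,,,,,,,
,,,,,,,,,
,,,<,@,,,
,,,,@@,,,
,,,,,,,,,
6) ,,,,,,,,,
,,,,,,,,,
,,,^,,,,,
,,,@,@,,,
,,,,@@,,,
,,,,,,,,,
7) ,,,,,,,,,
,,,,,,,,,
,,,@>,,,,
,,,@,@,,,
,,,,@@,,,
,,,,,,,,,
8) ,,,,,,,,,
,,,,,,,,,
,,,@@,,,,
,,,@v@,,,
,,,,@@,,,
,,,,,,,,,
9) ,,,,,,,,,
,,,,,,,,,
,,,@@,,,,
,,,<@@,,,
,,,,@@,,,
,,,,,,,,,
10) ,,,,,,,,,
,,,,,,,,,
,,,@@,,,,
,,,,@@,,,
,,,v@@,,,
,,,,,,,,,
11) ,,,,,,,,,
,,,,,,,,,
,,,@@,,,,
,,,,@@,,,
,,<@@@,,,
,,,,,,,,,
12) ,,,,,,,,,
,,,,,,,,,
,,,@@,,,,
,,^,@@,,,
,,@@@@,,,
,,,,,,,,,
13) ,,,,,,,,,
,,,,,,,,,
,,,@@,,,,
,,@>@@,,,
,,@@@@,,,
,,,,,,,,,
14) ,,,,,,,,,
,,,,,,,,,
,,,@@,,,,
,,@@@@,,,
,,@v@@,,,
,,,,,,,,,
15) ,,,,,,,,,
,,,,,,,,,
,,,@@,,,,
,,@@@@,,,
,,@,>@,,,
,,,,,,,,,
16) ,,,,,,,,,
,,,,,,,,,
,,,@@,,,,
,,@@^@,,,
,,@,,@,,,
,,,,,,,,,
17) ,,,,,,,,,
,,,,,,,,,
,,,@@,,,,
,,@<,@,,,
,,@,,@,,,
,,,,,,,,,
18) ,,,,,,,,,
,,,,,,,,,
,,,@@,,,,
,,@,,@,,,
,,@v,@,,,
,,,,,,,,,
19) ,,,,,,,,,
,,,,,,,,,
,,,@@,,,,
,,@,,@,,,
,,<@,@,,,
,,,,,,,,,
20) ,,,,,,,,,
,,,,,,,,,
,,,@@,,,,
,,@,,@,,,
,,,@,@,,,
,,v,,,,,,
21) ,,,,,,,,,
,,,,,,,,,
,,,@@,,,,
,,@,,@,,,
,,,@,@,,,
,<@,,,,,,
22) ,,,,,,,,,
,,,,,,,,,
,,,@@,,,,
,,@,,@,,,
,^,@,@,,,
,@@,,,,,,
23) ,,,,,,,,,
,,,,,,,,,
,,,@@,,,,
,,@,,@,,,
,@>@,@,,,
,@@,,,,,,
24) ,,,,,,,,,
,,,,,,,,,
,,,@@,,,,
,,@,,@,,,
,@@@,@,,,
,@v,,,,,,
25) ,,,,,,,,,
,,,,,,,,,
,,,@@,,,,
,,@,,@,,,
,@@@,@,,,
,@,>,,,,,
26) ,,,v,,,,,
,,,,,,,,,
,,,@@,,,,
,,@,,@,,,
,@@@,@,,,
,@,@,,,,,
27) ,,<@,,,,,
,,,,,,,,,
,,,@@,,,,
,,@,,@,,,
,@@@,@,,,
,@,@,,,,,
28) ,,@@,,,,,
,,,,,,,,,
,,,@@,,,,
,,@,,@,,,
,@@@,@,,,
,@^@,,,,,
29) ,,@@,,,,,
,,,,,,,,,
,,,@@,,,,
,,@,,@,,,
,@@@,@,,,
,@@>,,,,,
30) ,,@@,,,,,
,,,,,,,,,
,,,@@,,,,
,,@,,@,,,
,@@^,@,,,
,@@,,,,,,
31) ,,@@,,,,,
,,,,,,,,,
,,,@@,,,,
,,@,,@,,,
,@<,,@,,,
,@@,,,,,,
32) ,,@@,,,,,
,,,,,,,,,
,,,@@,,,,
,,@,,@,,,
,@,,,@,,,
,@v,,,,,,
33) ,,@@,,,,,
,,,,,,,,,
,,,@@,,,,
,,@,,@,,,
,@,,,@,,,
,@,>,,,,,
34) ,,@v,,,,,
,,,,,,,,,
,,,@@,,,,
,,@,,@,,,
,@,,,@,,,
,@,@,,,,,
35) ,,@,>,,,,
,,,,,,,,,
,,,@@,,,,
,,@,,@,,,
,@,,,@,,,
,@,@,,,,,
36) ,,@,@,,,,
,,,,v,,,,
,,,@@,,,,
,,@,,@,,,
,@,,,@,,,
,@,@,,,,,
37) ,,@,@,,,,
,,,<@,,,,
,,,@@,,,,
,,@,,@,,,
,@,,,@,,,
,@,@,,,,,

west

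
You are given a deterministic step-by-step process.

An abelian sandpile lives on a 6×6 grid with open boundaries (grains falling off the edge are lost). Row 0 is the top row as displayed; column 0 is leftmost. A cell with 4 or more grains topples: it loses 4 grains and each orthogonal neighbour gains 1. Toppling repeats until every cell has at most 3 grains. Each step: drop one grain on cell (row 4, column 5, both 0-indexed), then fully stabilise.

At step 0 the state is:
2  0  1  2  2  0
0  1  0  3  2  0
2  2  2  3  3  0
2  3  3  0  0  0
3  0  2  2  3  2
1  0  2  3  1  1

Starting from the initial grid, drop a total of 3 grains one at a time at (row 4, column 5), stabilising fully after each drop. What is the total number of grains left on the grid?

0) 2  0  1  2  2  0
0  1  0  3  2  0
2  2  2  3  3  0
2  3  3  0  0  0
3  0  2  2  3  2
1  0  2  3  1  1
1) 2  0  1  2  2  0
0  1  0  3  2  0
2  2  2  3  3  0
2  3  3  0  0  0
3  0  2  2  3  3
1  0  2  3  1  1
2) 2  0  1  2  2  0
0  1  0  3  2  0
2  2  2  3  3  0
2  3  3  0  1  1
3  0  2  3  0  1
1  0  2  3  2  2
3) 2  0  1  2  2  0
0  1  0  3  2  0
2  2  2  3  3  0
2  3  3  0  1  1
3  0  2  3  0  2
1  0  2  3  2  2

55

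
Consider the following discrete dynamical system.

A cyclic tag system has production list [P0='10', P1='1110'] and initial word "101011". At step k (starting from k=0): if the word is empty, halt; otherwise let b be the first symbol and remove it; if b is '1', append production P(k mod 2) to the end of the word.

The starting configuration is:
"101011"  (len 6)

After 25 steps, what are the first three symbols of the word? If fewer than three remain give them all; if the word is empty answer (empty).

k=0  "101011"  (len 6)
k=1  "0101110"  (len 7)
k=2  "101110"  (len 6)
k=3  "0111010"  (len 7)
k=4  "111010"  (len 6)
k=5  "1101010"  (len 7)
k=6  "1010101110"  (len 10)
k=7  "01010111010"  (len 11)
k=8  "1010111010"  (len 10)
k=9  "01011101010"  (len 11)
k=10  "1011101010"  (len 10)
k=11  "01110101010"  (len 11)
k=12  "1110101010"  (len 10)
k=13  "11010101010"  (len 11)
k=14  "10101010101110"  (len 14)
k=15  "010101010111010"  (len 15)
k=16  "10101010111010"  (len 14)
k=17  "010101011101010"  (len 15)
k=18  "10101011101010"  (len 14)
k=19  "010101110101010"  (len 15)
k=20  "10101110101010"  (len 14)
k=21  "010111010101010"  (len 15)
k=22  "10111010101010"  (len 14)
k=23  "011101010101010"  (len 15)
k=24  "11101010101010"  (len 14)
k=25  "110101010101010"  (len 15)

110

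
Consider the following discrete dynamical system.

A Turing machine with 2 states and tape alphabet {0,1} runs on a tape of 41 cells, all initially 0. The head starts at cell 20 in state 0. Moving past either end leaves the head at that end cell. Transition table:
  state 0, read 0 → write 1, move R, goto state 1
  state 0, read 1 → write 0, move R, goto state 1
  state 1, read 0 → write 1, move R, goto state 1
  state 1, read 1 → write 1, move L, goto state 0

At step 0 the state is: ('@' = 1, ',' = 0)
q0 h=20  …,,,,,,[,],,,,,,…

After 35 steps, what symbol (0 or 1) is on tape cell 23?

t=0: q0 h=20  …,,,,,,[,],,,,,,…
t=1: q1 h=21  …,,,,,@[,],,,,,,…
t=2: q1 h=22  …,,,,@@[,],,,,,,…
t=3: q1 h=23  …,,,@@@[,],,,,,,…
t=4: q1 h=24  …,,@@@@[,],,,,,,…
t=5: q1 h=25  …,@@@@@[,],,,,,,…
t=6: q1 h=26  …@@@@@@[,],,,,,,…
t=7: q1 h=27  …@@@@@@[,],,,,,,…
t=8: q1 h=28  …@@@@@@[,],,,,,,…
t=9: q1 h=29  …@@@@@@[,],,,,,,…
t=10: q1 h=30  …@@@@@@[,],,,,,,…
t=11: q1 h=31  …@@@@@@[,],,,,,,…
t=12: q1 h=32  …@@@@@@[,],,,,,,…
t=13: q1 h=33  …@@@@@@[,],,,,,,…
t=14: q1 h=34  …@@@@@@[,],,,,,,|
t=15: q1 h=35  …@@@@@@[,],,,,,|
t=16: q1 h=36  …@@@@@@[,],,,,|
t=17: q1 h=37  …@@@@@@[,],,,|
t=18: q1 h=38  …@@@@@@[,],,|
t=19: q1 h=39  …@@@@@@[,],|
t=20: q1 h=40  …@@@@@@[,]|
t=21: q1 h=40  …@@@@@@[@]|
t=22: q0 h=39  …@@@@@@[@]@|
t=23: q1 h=40  …@@@@@,[@]|
t=24: q0 h=39  …@@@@@@[,]@|
t=25: q1 h=40  …@@@@@@[@]|
t=26: q0 h=39  …@@@@@@[@]@|
t=27: q1 h=40  …@@@@@,[@]|
t=28: q0 h=39  …@@@@@@[,]@|
t=29: q1 h=40  …@@@@@@[@]|
t=30: q0 h=39  …@@@@@@[@]@|
t=31: q1 h=40  …@@@@@,[@]|
t=32: q0 h=39  …@@@@@@[,]@|
t=33: q1 h=40  …@@@@@@[@]|
t=34: q0 h=39  …@@@@@@[@]@|
t=35: q1 h=40  …@@@@@,[@]|

1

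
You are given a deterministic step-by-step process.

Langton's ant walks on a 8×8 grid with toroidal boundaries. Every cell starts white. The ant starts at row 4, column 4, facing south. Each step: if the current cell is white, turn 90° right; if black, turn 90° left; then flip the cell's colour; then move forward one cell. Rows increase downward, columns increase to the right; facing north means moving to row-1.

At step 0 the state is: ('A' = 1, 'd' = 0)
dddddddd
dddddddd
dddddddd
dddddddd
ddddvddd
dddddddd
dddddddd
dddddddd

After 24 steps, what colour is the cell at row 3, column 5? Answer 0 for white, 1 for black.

1

t=0: dddddddd
dddddddd
dddddddd
dddddddd
ddddvddd
dddddddd
dddddddd
dddddddd
t=1: dddddddd
dddddddd
dddddddd
dddddddd
ddd<Addd
dddddddd
dddddddd
dddddddd
t=2: dddddddd
dddddddd
dddddddd
ddd^dddd
dddAAddd
dddddddd
dddddddd
dddddddd
t=3: dddddddd
dddddddd
dddddddd
dddA>ddd
dddAAddd
dddddddd
dddddddd
dddddddd
t=4: dddddddd
dddddddd
dddddddd
dddAAddd
dddAvddd
dddddddd
dddddddd
dddddddd
t=5: dddddddd
dddddddd
dddddddd
dddAAddd
dddAd>dd
dddddddd
dddddddd
dddddddd
t=6: dddddddd
dddddddd
dddddddd
dddAAddd
dddAdAdd
dddddvdd
dddddddd
dddddddd
t=7: dddddddd
dddddddd
dddddddd
dddAAddd
dddAdAdd
dddd<Add
dddddddd
dddddddd
t=8: dddddddd
dddddddd
dddddddd
dddAAddd
dddA^Add
ddddAAdd
dddddddd
dddddddd
t=9: dddddddd
dddddddd
dddddddd
dddAAddd
dddAA>dd
ddddAAdd
dddddddd
dddddddd
t=10: dddddddd
dddddddd
dddddddd
dddAA^dd
dddAAddd
ddddAAdd
dddddddd
dddddddd
t=11: dddddddd
dddddddd
dddddddd
dddAAA>d
dddAAddd
ddddAAdd
dddddddd
dddddddd
t=12: dddddddd
dddddddd
dddddddd
dddAAAAd
dddAAdvd
ddddAAdd
dddddddd
dddddddd
t=13: dddddddd
dddddddd
dddddddd
dddAAAAd
dddAA<Ad
ddddAAdd
dddddddd
dddddddd
t=14: dddddddd
dddddddd
dddddddd
dddAA^Ad
dddAAAAd
ddddAAdd
dddddddd
dddddddd
t=15: dddddddd
dddddddd
dddddddd
dddA<dAd
dddAAAAd
ddddAAdd
dddddddd
dddddddd
t=16: dddddddd
dddddddd
dddddddd
dddAddAd
dddAvAAd
ddddAAdd
dddddddd
dddddddd
t=17: dddddddd
dddddddd
dddddddd
dddAddAd
dddAd>Ad
ddddAAdd
dddddddd
dddddddd
t=18: dddddddd
dddddddd
dddddddd
dddAd^Ad
dddAddAd
ddddAAdd
dddddddd
dddddddd
t=19: dddddddd
dddddddd
dddddddd
dddAdA>d
dddAddAd
ddddAAdd
dddddddd
dddddddd
t=20: dddddddd
dddddddd
dddddd^d
dddAdAdd
dddAddAd
ddddAAdd
dddddddd
dddddddd
t=21: dddddddd
dddddddd
ddddddA>
dddAdAdd
dddAddAd
ddddAAdd
dddddddd
dddddddd
t=22: dddddddd
dddddddd
ddddddAA
dddAdAdv
dddAddAd
ddddAAdd
dddddddd
dddddddd
t=23: dddddddd
dddddddd
ddddddAA
dddAdA<A
dddAddAd
ddddAAdd
dddddddd
dddddddd
t=24: dddddddd
dddddddd
dddddd^A
dddAdAAA
dddAddAd
ddddAAdd
dddddddd
dddddddd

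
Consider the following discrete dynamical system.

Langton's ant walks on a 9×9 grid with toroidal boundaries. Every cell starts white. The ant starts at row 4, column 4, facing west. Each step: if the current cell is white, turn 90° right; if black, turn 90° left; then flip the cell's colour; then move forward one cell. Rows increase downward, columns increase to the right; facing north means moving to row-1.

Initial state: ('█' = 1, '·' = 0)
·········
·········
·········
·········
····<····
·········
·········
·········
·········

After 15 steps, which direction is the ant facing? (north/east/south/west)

north

k=0  ·········
·········
·········
·········
····<····
·········
·········
·········
·········
k=1  ·········
·········
·········
····^····
····█····
·········
·········
·········
·········
k=2  ·········
·········
·········
····█>···
····█····
·········
·········
·········
·········
k=3  ·········
·········
·········
····██···
····█v···
·········
·········
·········
·········
k=4  ·········
·········
·········
····██···
····<█···
·········
·········
·········
·········
k=5  ·········
·········
·········
····██···
·····█···
····v····
·········
·········
·········
k=6  ·········
·········
·········
····██···
·····█···
···<█····
·········
·········
·········
k=7  ·········
·········
·········
····██···
···^·█···
···██····
·········
·········
·········
k=8  ·········
·········
·········
····██···
···█>█···
···██····
·········
·········
·········
k=9  ·········
·········
·········
····██···
···███···
···█v····
·········
·········
·········
k=10  ·········
·········
·········
····██···
···███···
···█·>···
·········
·········
·········
k=11  ·········
·········
·········
····██···
···███···
···█·█···
·····v···
·········
·········
k=12  ·········
·········
·········
····██···
···███···
···█·█···
····<█···
·········
·········
k=13  ·········
·········
·········
····██···
···███···
···█^█···
····██···
·········
·········
k=14  ·········
·········
·········
····██···
···███···
···██>···
····██···
·········
·········
k=15  ·········
·········
·········
····██···
···██^···
···██····
····██···
·········
·········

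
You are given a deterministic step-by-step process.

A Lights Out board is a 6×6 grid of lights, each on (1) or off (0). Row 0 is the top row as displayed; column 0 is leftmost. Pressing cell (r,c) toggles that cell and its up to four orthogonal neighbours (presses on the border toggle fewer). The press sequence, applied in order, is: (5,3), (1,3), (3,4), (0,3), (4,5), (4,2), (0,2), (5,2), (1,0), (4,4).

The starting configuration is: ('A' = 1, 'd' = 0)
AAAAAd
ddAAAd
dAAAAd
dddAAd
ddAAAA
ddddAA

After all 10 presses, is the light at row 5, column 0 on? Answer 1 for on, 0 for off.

0

[0] AAAAAd
ddAAAd
dAAAAd
dddAAd
ddAAAA
ddddAA
[1] AAAAAd
ddAAAd
dAAAAd
dddAAd
ddAdAA
ddAAdA
[2] AAAdAd
dddddd
dAAdAd
dddAAd
ddAdAA
ddAAdA
[3] AAAdAd
dddddd
dAAddd
dddddA
ddAddA
ddAAdA
[4] AAdAdd
dddAdd
dAAddd
dddddA
ddAddA
ddAAdA
[5] AAdAdd
dddAdd
dAAddd
dddddd
ddAdAd
ddAAdd
[6] AAdAdd
dddAdd
dAAddd
ddAddd
dAdAAd
dddAdd
[7] AdAddd
ddAAdd
dAAddd
ddAddd
dAdAAd
dddAdd
[8] AdAddd
ddAAdd
dAAddd
ddAddd
dAAAAd
dAAddd
[9] ddAddd
AAAAdd
AAAddd
ddAddd
dAAAAd
dAAddd
[10] ddAddd
AAAAdd
AAAddd
ddAdAd
dAAddA
dAAdAd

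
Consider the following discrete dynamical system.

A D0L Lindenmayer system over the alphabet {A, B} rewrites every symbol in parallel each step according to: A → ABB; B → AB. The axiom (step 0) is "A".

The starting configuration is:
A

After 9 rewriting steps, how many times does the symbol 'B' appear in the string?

[0] A
[1] ABB
[2] ABBABAB
[3] ABBABABABBABABBAB
[4] ABBABABABBABABBABABBABABABBABABBABABABBAB
[5] ABBABABABBABABBABABBABABABBABABBABABABBABABBABABABBABABBABABBABABABBABABBABABABBABABBABABBABABABBAB
[6] ABBABABABBABABBABABBABABABBABABBABABABBABABBABABABBABABBAB…ABBABABBABABABBABABBABABABBABABBABABABBABABBABABBABABABBAB  (len 239)
[7] ABBABABABBABABBABABBABABABBABABBABABABBABABBABABABBABABBAB…ABBABABBABABABBABABBABABABBABABBABABABBABABBABABBABABABBAB  (len 577)
[8] ABBABABABBABABBABABBABABABBABABBABABABBABABBABABABBABABBAB…ABBABABBABABABBABABBABABABBABABBABABABBABABBABABBABABABBAB  (len 1393)
[9] ABBABABABBABABBABABBABABABBABABBABABABBABABBABABABBABABBAB…ABBABABBABABABBABABBABABABBABABBABABABBABABBABABBABABABBAB  (len 3363)

1970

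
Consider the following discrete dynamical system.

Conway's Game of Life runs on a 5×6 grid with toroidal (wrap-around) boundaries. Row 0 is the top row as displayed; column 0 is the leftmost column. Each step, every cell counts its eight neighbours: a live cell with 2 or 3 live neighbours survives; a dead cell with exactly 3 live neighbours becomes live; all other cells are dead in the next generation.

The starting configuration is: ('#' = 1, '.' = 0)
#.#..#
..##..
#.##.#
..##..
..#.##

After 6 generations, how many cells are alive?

0) #.#..#
..##..
#.##.#
..##..
..#.##
1) #.#..#
......
......
#.....
#.#.##
2) #..##.
......
......
##....
...##.
3) ...###
......
......
......
#####.
4) ##...#
....#.
......
.###..
###...
5) ..#..#
#....#
..##..
#..#..
...#.#
6) .....#
######
######
...#..
#.##.#

18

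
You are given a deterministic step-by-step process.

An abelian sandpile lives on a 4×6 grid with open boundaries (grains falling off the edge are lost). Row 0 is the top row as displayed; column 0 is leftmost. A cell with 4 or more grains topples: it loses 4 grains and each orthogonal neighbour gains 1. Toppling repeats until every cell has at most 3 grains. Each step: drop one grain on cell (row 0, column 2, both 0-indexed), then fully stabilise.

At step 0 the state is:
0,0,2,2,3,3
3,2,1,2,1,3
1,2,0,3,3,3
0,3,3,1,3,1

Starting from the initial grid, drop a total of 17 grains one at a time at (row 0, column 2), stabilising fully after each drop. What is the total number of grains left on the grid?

step 0: 0,0,2,2,3,3
3,2,1,2,1,3
1,2,0,3,3,3
0,3,3,1,3,1
step 1: 0,0,3,2,3,3
3,2,1,2,1,3
1,2,0,3,3,3
0,3,3,1,3,1
step 2: 0,1,0,3,3,3
3,2,2,2,1,3
1,2,0,3,3,3
0,3,3,1,3,1
step 3: 0,1,1,3,3,3
3,2,2,2,1,3
1,2,0,3,3,3
0,3,3,1,3,1
step 4: 0,1,2,3,3,3
3,2,2,2,1,3
1,2,0,3,3,3
0,3,3,1,3,1
step 5: 0,1,3,3,3,3
3,2,2,2,1,3
1,2,0,3,3,3
0,3,3,1,3,1
step 6: 0,2,2,2,2,1
3,3,0,2,1,2
1,2,2,1,3,1
0,3,3,3,0,3
step 7: 0,2,3,2,2,1
3,3,0,2,1,2
1,2,2,1,3,1
0,3,3,3,0,3
step 8: 0,3,0,3,2,1
3,3,1,2,1,2
1,2,2,1,3,1
0,3,3,3,0,3
step 9: 0,3,1,3,2,1
3,3,1,2,1,2
1,2,2,1,3,1
0,3,3,3,0,3
step 10: 0,3,2,3,2,1
3,3,1,2,1,2
1,2,2,1,3,1
0,3,3,3,0,3
step 11: 0,3,3,3,2,1
3,3,1,2,1,2
1,2,2,1,3,1
0,3,3,3,0,3
step 12: 2,1,2,0,3,1
0,1,3,3,1,2
2,3,2,1,3,1
0,3,3,3,0,3
step 13: 2,1,3,0,3,1
0,1,3,3,1,2
2,3,2,1,3,1
0,3,3,3,0,3
step 14: 2,2,1,2,3,1
0,2,1,0,2,2
2,3,3,2,3,1
0,3,3,3,0,3
step 15: 2,2,2,2,3,1
0,2,1,0,2,2
2,3,3,2,3,1
0,3,3,3,0,3
step 16: 2,2,3,2,3,1
0,2,1,0,2,2
2,3,3,2,3,1
0,3,3,3,0,3
step 17: 2,3,0,3,3,1
0,2,2,0,2,2
2,3,3,2,3,1
0,3,3,3,0,3

46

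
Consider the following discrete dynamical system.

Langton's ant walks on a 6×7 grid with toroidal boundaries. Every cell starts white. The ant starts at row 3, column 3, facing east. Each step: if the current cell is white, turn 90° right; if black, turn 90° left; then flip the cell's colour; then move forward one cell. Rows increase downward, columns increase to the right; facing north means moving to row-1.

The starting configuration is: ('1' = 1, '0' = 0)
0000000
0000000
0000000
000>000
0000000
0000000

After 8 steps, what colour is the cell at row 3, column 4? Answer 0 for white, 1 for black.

0) 0000000
0000000
0000000
000>000
0000000
0000000
1) 0000000
0000000
0000000
0001000
000v000
0000000
2) 0000000
0000000
0000000
0001000
00<1000
0000000
3) 0000000
0000000
0000000
00^1000
0011000
0000000
4) 0000000
0000000
0000000
001>000
0011000
0000000
5) 0000000
0000000
000^000
0010000
0011000
0000000
6) 0000000
0000000
0001>00
0010000
0011000
0000000
7) 0000000
0000000
0001100
0010v00
0011000
0000000
8) 0000000
0000000
0001100
001<100
0011000
0000000

1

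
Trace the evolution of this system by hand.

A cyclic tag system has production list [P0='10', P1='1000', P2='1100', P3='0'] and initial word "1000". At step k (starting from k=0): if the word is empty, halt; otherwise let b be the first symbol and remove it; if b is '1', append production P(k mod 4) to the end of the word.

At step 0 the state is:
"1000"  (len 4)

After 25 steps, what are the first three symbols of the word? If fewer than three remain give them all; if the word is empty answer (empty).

0) "1000"  (len 4)
1) "00010"  (len 5)
2) "0010"  (len 4)
3) "010"  (len 3)
4) "10"  (len 2)
5) "010"  (len 3)
6) "10"  (len 2)
7) "01100"  (len 5)
8) "1100"  (len 4)
9) "10010"  (len 5)
10) "00101000"  (len 8)
11) "0101000"  (len 7)
12) "101000"  (len 6)
13) "0100010"  (len 7)
14) "100010"  (len 6)
15) "000101100"  (len 9)
16) "00101100"  (len 8)
17) "0101100"  (len 7)
18) "101100"  (len 6)
19) "011001100"  (len 9)
20) "11001100"  (len 8)
21) "100110010"  (len 9)
22) "001100101000"  (len 12)
23) "01100101000"  (len 11)
24) "1100101000"  (len 10)
25) "10010100010"  (len 11)

100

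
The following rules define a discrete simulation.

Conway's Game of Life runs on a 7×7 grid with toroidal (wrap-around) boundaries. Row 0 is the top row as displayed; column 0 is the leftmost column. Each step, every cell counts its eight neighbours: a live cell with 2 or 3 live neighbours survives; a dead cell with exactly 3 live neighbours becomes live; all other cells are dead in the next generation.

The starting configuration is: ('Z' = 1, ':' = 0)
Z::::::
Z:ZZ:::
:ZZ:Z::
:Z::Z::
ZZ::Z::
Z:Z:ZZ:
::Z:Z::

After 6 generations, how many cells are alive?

t=0: Z::::::
Z:ZZ:::
:ZZ:Z::
:Z::Z::
ZZ::Z::
Z:Z:ZZ:
::Z:Z::
t=1: ::Z::::
Z:ZZ:::
Z:::Z::
::::ZZ:
Z:Z:Z:Z
Z:Z:ZZZ
::::ZZZ
t=2: :ZZ:ZZZ
::ZZ:::
:Z::ZZZ
ZZ::Z::
Z::::::
:::::::
ZZ::Z::
t=3: ::::ZZZ
:::::::
:Z::ZZZ
:Z::Z::
ZZ:::::
ZZ:::::
ZZZZZ:Z
t=4: :ZZ:Z:Z
Z::::::
Z:::ZZ:
:ZZ:Z:Z
::Z::::
:::Z:::
::ZZZ::
t=5: ZZZ:ZZ:
Z::ZZ::
Z::ZZZ:
ZZZ:Z:Z
:ZZ::::
::::Z::
:Z::ZZ:
t=6: Z:Z::::
Z::::::
:::::::
::::Z:Z
::Z::Z:
:ZZZZZ:
ZZZ:::Z

16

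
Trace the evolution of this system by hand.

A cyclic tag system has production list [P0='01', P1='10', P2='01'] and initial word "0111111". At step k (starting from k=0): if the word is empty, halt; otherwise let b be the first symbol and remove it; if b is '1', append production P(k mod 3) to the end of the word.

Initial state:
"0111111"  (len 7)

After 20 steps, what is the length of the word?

13

k=0  "0111111"  (len 7)
k=1  "111111"  (len 6)
k=2  "1111110"  (len 7)
k=3  "11111001"  (len 8)
k=4  "111100101"  (len 9)
k=5  "1110010110"  (len 10)
k=6  "11001011001"  (len 11)
k=7  "100101100101"  (len 12)
k=8  "0010110010110"  (len 13)
k=9  "010110010110"  (len 12)
k=10  "10110010110"  (len 11)
k=11  "011001011010"  (len 12)
k=12  "11001011010"  (len 11)
k=13  "100101101001"  (len 12)
k=14  "0010110100110"  (len 13)
k=15  "010110100110"  (len 12)
k=16  "10110100110"  (len 11)
k=17  "011010011010"  (len 12)
k=18  "11010011010"  (len 11)
k=19  "101001101001"  (len 12)
k=20  "0100110100110"  (len 13)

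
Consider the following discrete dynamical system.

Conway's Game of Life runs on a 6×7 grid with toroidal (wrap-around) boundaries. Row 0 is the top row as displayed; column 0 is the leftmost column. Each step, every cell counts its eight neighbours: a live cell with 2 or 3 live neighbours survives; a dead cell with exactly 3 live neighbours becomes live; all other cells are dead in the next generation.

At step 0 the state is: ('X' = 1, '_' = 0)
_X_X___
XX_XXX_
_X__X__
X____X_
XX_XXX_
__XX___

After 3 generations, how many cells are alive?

t=0: _X_X___
XX_XXX_
_X__X__
X____X_
XX_XXX_
__XX___
t=1: XX_____
XX_X_X_
_XXX___
X_XX_X_
XX_X_X_
X______
t=2: __X____
___XX_X
_______
X______
X__X___
__X____
t=3: __X____
___X___
_______
_______
_X_____
_XXX___

6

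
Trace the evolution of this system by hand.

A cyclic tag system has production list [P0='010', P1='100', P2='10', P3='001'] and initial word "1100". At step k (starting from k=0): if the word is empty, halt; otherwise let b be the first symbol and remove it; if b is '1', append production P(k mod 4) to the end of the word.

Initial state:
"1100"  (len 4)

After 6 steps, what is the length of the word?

7

t=0: "1100"  (len 4)
t=1: "100010"  (len 6)
t=2: "00010100"  (len 8)
t=3: "0010100"  (len 7)
t=4: "010100"  (len 6)
t=5: "10100"  (len 5)
t=6: "0100100"  (len 7)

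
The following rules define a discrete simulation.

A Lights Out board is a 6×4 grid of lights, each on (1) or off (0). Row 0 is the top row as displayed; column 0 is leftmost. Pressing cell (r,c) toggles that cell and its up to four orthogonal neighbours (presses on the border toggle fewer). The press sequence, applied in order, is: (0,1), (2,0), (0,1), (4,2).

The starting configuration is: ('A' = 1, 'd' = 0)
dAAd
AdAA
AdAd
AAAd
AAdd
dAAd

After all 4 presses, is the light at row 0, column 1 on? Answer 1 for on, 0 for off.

1

0) dAAd
AdAA
AdAd
AAAd
AAdd
dAAd
1) Addd
AAAA
AdAd
AAAd
AAdd
dAAd
2) Addd
dAAA
dAAd
dAAd
AAdd
dAAd
3) dAAd
ddAA
dAAd
dAAd
AAdd
dAAd
4) dAAd
ddAA
dAAd
dAdd
AdAA
dAdd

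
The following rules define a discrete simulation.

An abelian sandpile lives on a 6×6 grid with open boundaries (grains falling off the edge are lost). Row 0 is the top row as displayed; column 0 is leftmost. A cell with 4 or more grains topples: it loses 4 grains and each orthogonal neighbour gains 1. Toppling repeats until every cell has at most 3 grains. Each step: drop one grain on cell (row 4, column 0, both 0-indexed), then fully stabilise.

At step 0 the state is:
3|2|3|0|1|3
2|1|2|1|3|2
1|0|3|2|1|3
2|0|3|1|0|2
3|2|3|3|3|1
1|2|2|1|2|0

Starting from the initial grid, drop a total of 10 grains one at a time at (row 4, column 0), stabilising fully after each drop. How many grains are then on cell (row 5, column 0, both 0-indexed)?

0) 3|2|3|0|1|3
2|1|2|1|3|2
1|0|3|2|1|3
2|0|3|1|0|2
3|2|3|3|3|1
1|2|2|1|2|0
1) 3|2|3|0|1|3
2|1|2|1|3|2
1|0|3|2|1|3
3|0|3|1|0|2
0|3|3|3|3|1
2|2|2|1|2|0
2) 3|2|3|0|1|3
2|1|2|1|3|2
1|0|3|2|1|3
3|0|3|1|0|2
1|3|3|3|3|1
2|2|2|1|2|0
3) 3|2|3|0|1|3
2|1|2|1|3|2
1|0|3|2|1|3
3|0|3|1|0|2
2|3|3|3|3|1
2|2|2|1|2|0
4) 3|2|3|0|1|3
2|1|2|1|3|2
1|0|3|2|1|3
3|0|3|1|0|2
3|3|3|3|3|1
2|2|2|1|2|0
5) 3|2|3|0|1|3
2|1|3|1|3|2
2|1|0|3|1|3
0|3|1|3|1|2
2|1|2|1|0|2
3|3|3|2|3|0
6) 3|2|3|0|1|3
2|1|3|1|3|2
2|1|0|3|1|3
0|3|1|3|1|2
3|1|2|1|0|2
3|3|3|2|3|0
7) 3|2|3|0|1|3
2|1|3|1|3|2
2|1|0|3|1|3
1|3|1|3|1|2
1|3|3|1|0|2
1|1|0|3|3|0
8) 3|2|3|0|1|3
2|1|3|1|3|2
2|1|0|3|1|3
1|3|1|3|1|2
2|3|3|1|0|2
1|1|0|3|3|0
9) 3|2|3|0|1|3
2|1|3|1|3|2
2|1|0|3|1|3
1|3|1|3|1|2
3|3|3|1|0|2
1|1|0|3|3|0
10) 3|2|3|0|1|3
2|1|3|1|3|2
2|2|0|3|1|3
3|0|3|3|1|2
1|2|0|2|0|2
2|2|1|3|3|0

2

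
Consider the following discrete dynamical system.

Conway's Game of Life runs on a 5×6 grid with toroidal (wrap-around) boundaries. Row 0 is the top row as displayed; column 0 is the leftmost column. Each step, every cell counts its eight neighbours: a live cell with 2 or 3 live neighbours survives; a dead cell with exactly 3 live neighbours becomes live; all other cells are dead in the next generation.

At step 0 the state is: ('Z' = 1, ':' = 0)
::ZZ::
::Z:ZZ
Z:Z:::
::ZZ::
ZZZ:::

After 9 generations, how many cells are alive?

0) ::ZZ::
::Z:ZZ
Z:Z:::
::ZZ::
ZZZ:::
1) Z:::ZZ
::Z:ZZ
::Z:ZZ
Z::Z::
::::::
2) Z::ZZ:
:Z::::
ZZZ:::
:::ZZZ
Z:::Z:
3) ZZ:ZZ:
:::Z:Z
ZZZZZZ
::ZZZ:
Z:::::
4) ZZZZZ:
::::::
ZZ::::
::::::
Z:::::
5) ZZZZ:Z
:::Z:Z
::::::
ZZ::::
Z:ZZ:Z
6) ::::::
:Z:Z:Z
Z:::::
ZZZ::Z
:::Z::
7) ::Z:Z:
Z:::::
::::Z:
ZZZ::Z
ZZZ:::
8) Z:ZZ:Z
:::Z:Z
::::::
::ZZ:Z
::::::
9) Z:ZZ:Z
Z:ZZ:Z
::ZZ::
::::::
ZZ:::Z

13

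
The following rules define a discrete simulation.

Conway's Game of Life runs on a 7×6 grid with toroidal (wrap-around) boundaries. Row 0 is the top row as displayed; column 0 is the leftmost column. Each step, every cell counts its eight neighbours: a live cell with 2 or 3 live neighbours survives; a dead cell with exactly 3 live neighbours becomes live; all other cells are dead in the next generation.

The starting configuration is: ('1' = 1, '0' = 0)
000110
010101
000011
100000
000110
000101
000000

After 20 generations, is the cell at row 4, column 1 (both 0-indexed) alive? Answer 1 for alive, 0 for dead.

k=0  000110
010101
000011
100000
000110
000101
000000
k=1  001110
101101
000011
000100
000111
000100
000100
k=2  010001
111000
101001
000100
001100
001100
000000
k=3  011000
001000
101101
010110
000010
001100
001000
k=4  011100
100000
100001
110000
000010
001100
000000
k=5  011000
101001
000001
110000
011100
000100
010000
k=6  001000
101001
000001
110000
110100
010100
010000
k=7  101000
110001
000001
011001
000000
010000
010000
k=8  001001
010001
001011
100000
111000
000000
111000
k=9  001001
011101
010011
101100
110000
000000
111000
k=10  000011
010101
000001
001110
111000
001000
111000
k=11  000111
000001
100001
101111
000000
000100
111101
k=12  010100
000000
010100
110110
001001
110110
110001
k=13  011000
000000
110110
110111
000000
000110
000101
k=14  001000
100100
010100
010100
101000
000110
000100
k=15  001100
010100
110110
110100
011010
001110
001110
k=16  010000
110000
000111
000000
100011
000001
010000
k=17  011000
111011
100011
100100
100011
000011
100000
k=18  001100
001010
001000
010100
100100
000010
110001
k=19  101111
011000
011000
010100
001110
010010
111111
k=20  000000
000011
100100
010010
010010
000000
000000

1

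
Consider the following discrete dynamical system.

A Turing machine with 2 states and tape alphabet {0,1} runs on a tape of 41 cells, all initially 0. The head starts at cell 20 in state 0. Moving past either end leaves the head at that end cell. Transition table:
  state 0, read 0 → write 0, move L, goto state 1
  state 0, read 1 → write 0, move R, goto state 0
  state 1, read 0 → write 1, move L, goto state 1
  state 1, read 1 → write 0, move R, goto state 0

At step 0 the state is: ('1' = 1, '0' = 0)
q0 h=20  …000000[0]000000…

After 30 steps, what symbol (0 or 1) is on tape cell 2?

gen 0: q0 h=20  …000000[0]000000…
gen 1: q1 h=19  …000000[0]000000…
gen 2: q1 h=18  …000000[0]100000…
gen 3: q1 h=17  …000000[0]110000…
gen 4: q1 h=16  …000000[0]111000…
gen 5: q1 h=15  …000000[0]111100…
gen 6: q1 h=14  …000000[0]111110…
gen 7: q1 h=13  …000000[0]111111…
gen 8: q1 h=12  …000000[0]111111…
gen 9: q1 h=11  …000000[0]111111…
gen 10: q1 h=10  …000000[0]111111…
gen 11: q1 h= 9  …000000[0]111111…
gen 12: q1 h= 8  …000000[0]111111…
gen 13: q1 h= 7  …000000[0]111111…
gen 14: q1 h= 6  |000000[0]111111…
gen 15: q1 h= 5  |00000[0]111111…
gen 16: q1 h= 4  |0000[0]111111…
gen 17: q1 h= 3  |000[0]111111…
gen 18: q1 h= 2  |00[0]111111…
gen 19: q1 h= 1  |0[0]111111…
gen 20: q1 h= 0  |[0]111111…
gen 21: q1 h= 0  |[1]111111…
gen 22: q0 h= 1  |0[1]111111…
gen 23: q0 h= 2  |00[1]111111…
gen 24: q0 h= 3  |000[1]111111…
gen 25: q0 h= 4  |0000[1]111111…
gen 26: q0 h= 5  |00000[1]111111…
gen 27: q0 h= 6  |000000[1]111111…
gen 28: q0 h= 7  …000000[1]111111…
gen 29: q0 h= 8  …000000[1]111111…
gen 30: q0 h= 9  …000000[1]111111…

0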